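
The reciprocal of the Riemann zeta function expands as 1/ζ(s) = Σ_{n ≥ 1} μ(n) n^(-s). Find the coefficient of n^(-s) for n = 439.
μ(439) = -1

Factor n = 439 = 439. μ(n) = 0 if any exponent ≥ 2 (not squarefree); otherwise μ(n) = (−1)^{ω(n)} where ω(n) is the number of distinct prime factors. Applying: μ(439) = -1.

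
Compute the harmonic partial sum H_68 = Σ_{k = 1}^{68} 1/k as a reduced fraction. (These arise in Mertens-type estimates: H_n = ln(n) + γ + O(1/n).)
H_68 = 14094018321907827923954201611/2933773379069966367528193600

Direct summation: H_68 = 1 + 1/2 + ... + 1/68. The least common denominator is lcm(1, ..., 68) = 79211881234889091923261227200; over this denominator the numerator is 79211881234889091923261227200 + 39605940617444545961630613600 + 26403960411629697307753742400 + 19802970308722272980815306800 + 15842376246977818384652245440 + 13201980205814848653876871200 + 11315983033555584560465889600 + 9901485154361136490407653400 + 8801320137209899102584580800 + 7921188123488909192326122720 + 7201080112262644720296475200 + 6600990102907424326938435600 + 6093221633453007071020094400 + 5657991516777792280232944800 + 5280792082325939461550748480 + 4950742577180568245203826700 + 4659522425581711289603601600 + 4400660068604949551292290400 + 4169046380783636417013748800 + 3960594061744454596163061360 + 3771994344518528186821963200 + 3600540056131322360148237600 + 3443994836299525735793966400 + 3300495051453712163469217800 + 3168475249395563676930449088 + 3046610816726503535510047200 + 2933773379069966367528193600 + 2828995758388896140116472400 + 2731444180513416962871076800 + 2640396041162969730775374240 + 2555221975319002965266491200 + 2475371288590284122601913350 + 2400360037420881573432158400 + 2329761212790855644801800800 + 2263196606711116912093177920 + 2200330034302474775646145200 + 2140861654997002484412465600 + 2084523190391818208506874400 + 2031073877817669023673364800 + 1980297030872227298081530680 + 1931997103289977851786859200 + 1885997172259264093410981600 + 1842136772904397486587470400 + 1800270028065661180074118800 + 1760264027441979820516916160 + 1721997418149762867896983200 + 1685359175210406211133217600 + 1650247525726856081734608900 + 1616569004793654937209412800 + 1584237624697781838465224544 + 1553174141860570429867867200 + 1523305408363251767755023600 + 1494563796884699847608702400 + 1466886689534983183764096800 + 1440216022452528944059295040 + 1414497879194448070058236200 + 1389682126927878805671249600 + 1365722090256708481435538400 + 1342574258218459185140020800 + 1320198020581484865387687120 + 1298555430080149047922315200 + 1277610987659501482633245600 + 1257331448172842728940654400 + 1237685644295142061300956675 + 1218644326690601414204018880 + 1200180018710440786716079200 + 1182266884102822267511361600 + 1164880606395427822400900400 = 380538494691511353946763443497, so H_68 = 380538494691511353946763443497/79211881234889091923261227200; reducing by gcd(380538494691511353946763443497, 79211881234889091923261227200) = 27 gives 14094018321907827923954201611/2933773379069966367528193600 ≈ 4.80406. (The PNT-adjacent estimate ln(68) + γ ≈ 4.79672 matches within O(1/n).)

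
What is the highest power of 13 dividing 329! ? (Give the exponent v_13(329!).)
v_13(329!) = 26

Legendre's formula: v_p(n!) = Σ_{k ≥ 1} ⌊n / p^k⌋. For p = 13, n = 329, the terms are:
  ⌊329/13^1⌋ = ⌊329/13⌋ = 25
  ⌊329/13^2⌋ = ⌊329/169⌋ = 1
(the next term ⌊329/13^3⌋ = 0, terminating the sum). Summing: v_13(329!) = 25 + 1 = 26.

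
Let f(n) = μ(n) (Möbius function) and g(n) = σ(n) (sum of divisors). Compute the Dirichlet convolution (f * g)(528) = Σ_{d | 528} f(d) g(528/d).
(μ * σ)(528) = 528

Divisors of 528: [1, 2, 3, 4, 6, 8, 11, 12, 16, 22, 24, 33, 44, 48, 66, 88, 132, 176, 264, 528]. For each d | 528:
  d = 1: μ(1) · σ(528/1) = 1 · 1488 = 1488
  d = 2: μ(2) · σ(528/2) = -1 · 720 = -720
  d = 3: μ(3) · σ(528/3) = -1 · 372 = -372
  d = 4: μ(4) · σ(528/4) = 0 · 336 = 0
  d = 6: μ(6) · σ(528/6) = 1 · 180 = 180
  d = 8: μ(8) · σ(528/8) = 0 · 144 = 0
  d = 11: μ(11) · σ(528/11) = -1 · 124 = -124
  d = 12: μ(12) · σ(528/12) = 0 · 84 = 0
  d = 16: μ(16) · σ(528/16) = 0 · 48 = 0
  d = 22: μ(22) · σ(528/22) = 1 · 60 = 60
  d = 24: μ(24) · σ(528/24) = 0 · 36 = 0
  d = 33: μ(33) · σ(528/33) = 1 · 31 = 31
  d = 44: μ(44) · σ(528/44) = 0 · 28 = 0
  d = 48: μ(48) · σ(528/48) = 0 · 12 = 0
  d = 66: μ(66) · σ(528/66) = -1 · 15 = -15
  d = 88: μ(88) · σ(528/88) = 0 · 12 = 0
  d = 132: μ(132) · σ(528/132) = 0 · 7 = 0
  d = 176: μ(176) · σ(528/176) = 0 · 4 = 0
  d = 264: μ(264) · σ(528/264) = 0 · 3 = 0
  d = 528: μ(528) · σ(528/528) = 0 · 1 = 0
Summing: (μ * σ)(528) = 1488 + -720 + -372 + 0 + 180 + 0 + -124 + 0 + 0 + 60 + 0 + 31 + 0 + 0 + -15 + 0 + 0 + 0 + 0 + 0 = 528.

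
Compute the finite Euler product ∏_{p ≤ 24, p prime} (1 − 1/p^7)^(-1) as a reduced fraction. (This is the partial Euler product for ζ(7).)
∏ = 48232764637425582400715871008195503014129789903328125/47833390398549347808770198286798982719063238904795968

The primes p ≤ 24 are [2, 3, 5, 7, 11, 13, 17, 19, 23]. For each prime, (1 − 1/p^7)^(-1) = p^7 / (p^7 − 1). The product is (1 − 1/2^7)^(-1), (1 − 1/3^7)^(-1), (1 − 1/5^7)^(-1), (1 − 1/7^7)^(-1), (1 − 1/11^7)^(-1), (1 − 1/13^7)^(-1), (1 − 1/17^7)^(-1), (1 − 1/19^7)^(-1), (1 − 1/23^7)^(-1) = ∏ p^7 / (p^7 − 1) = 48232764637425582400715871008195503014129789903328125/47833390398549347808770198286798982719063238904795968.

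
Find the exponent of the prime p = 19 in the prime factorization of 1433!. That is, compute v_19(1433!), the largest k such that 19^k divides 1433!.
v_19(1433!) = 78

Legendre's formula: v_p(n!) = Σ_{k ≥ 1} ⌊n / p^k⌋. For p = 19, n = 1433, the terms are:
  ⌊1433/19^1⌋ = ⌊1433/19⌋ = 75
  ⌊1433/19^2⌋ = ⌊1433/361⌋ = 3
(the next term ⌊1433/19^3⌋ = 0, terminating the sum). Summing: v_19(1433!) = 75 + 3 = 78.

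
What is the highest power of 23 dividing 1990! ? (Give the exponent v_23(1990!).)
v_23(1990!) = 89

Legendre's formula: v_p(n!) = Σ_{k ≥ 1} ⌊n / p^k⌋. For p = 23, n = 1990, the terms are:
  ⌊1990/23^1⌋ = ⌊1990/23⌋ = 86
  ⌊1990/23^2⌋ = ⌊1990/529⌋ = 3
(the next term ⌊1990/23^3⌋ = 0, terminating the sum). Summing: v_23(1990!) = 86 + 3 = 89.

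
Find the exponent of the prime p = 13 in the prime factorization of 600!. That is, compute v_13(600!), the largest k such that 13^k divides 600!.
v_13(600!) = 49

Legendre's formula: v_p(n!) = Σ_{k ≥ 1} ⌊n / p^k⌋. For p = 13, n = 600, the terms are:
  ⌊600/13^1⌋ = ⌊600/13⌋ = 46
  ⌊600/13^2⌋ = ⌊600/169⌋ = 3
(the next term ⌊600/13^3⌋ = 0, terminating the sum). Summing: v_13(600!) = 46 + 3 = 49.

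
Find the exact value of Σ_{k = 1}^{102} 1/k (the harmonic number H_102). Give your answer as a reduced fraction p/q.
H_102 = 1466680552926312970266451896162877432149019/281670315928038407744716588098661706369472

Direct summation: H_102 = 1 + 1/2 + ... + 1/102. The least common denominator is lcm(1, ..., 102) = 7041757898200960193617914702466542659236800; over this denominator the numerator is 7041757898200960193617914702466542659236800 + 3520878949100480096808957351233271329618400 + 2347252632733653397872638234155514219745600 + 1760439474550240048404478675616635664809200 + 1408351579640192038723582940493308531847360 + 1173626316366826698936319117077757109872800 + 1005965414028708599088273528923791808462400 + 880219737275120024202239337808317832404600 + 782417544244551132624212744718504739915200 + 704175789820096019361791470246654265923680 + 640159808927360017601628609315140241748800 + 586813158183413349468159558538878554936400 + 541673684476996937970608823266657127633600 + 502982707014354299544136764461895904231200 + 469450526546730679574527646831102843949120 + 440109868637560012101119668904158916202300 + 414221052835350599624583217792149568190400 + 391208772122275566312106372359252369957600 + 370618836747418957558837615919291718907200 + 352087894910048009680895735123327132961840 + 335321804676236199696091176307930602820800 + 320079904463680008800814304657570120874400 + 306163386878302617113822378368110550401600 + 293406579091706674734079779269439277468200 + 281670315928038407744716588098661706369472 + 270836842238498468985304411633328563816800 + 260805848081517044208070914906168246638400 + 251491353507177149772068382230947952115600 + 242819237868998627366134989740225608939200 + 234725263273365339787263823415551421974560 + 227153480587127748181223054918275569652800 + 220054934318780006050559834452079458101150 + 213386602975786672533876203105046747249600 + 207110526417675299812291608896074784095200 + 201193082805741719817654705784758361692480 + 195604386061137783156053186179626184978800 + 190317781032458383611294991958555207006400 + 185309418373709478779418807959645859453600 + 180557894825665645990202941088885709211200 + 176043947455024004840447867561663566480920 + 171750192639047809600436943962598601444800 + 167660902338118099848045588153965301410400 + 163761811586068841712044527964338201377600 + 160039952231840004400407152328785060437200 + 156483508848910226524842548943700947983040 + 153081693439151308556911189184055275200800 + 149824636131935323268466270265245588494400 + 146703289545853337367039889634719638734100 + 143709344861244085584039075560541686923200 + 140835157964019203872358294049330853184736 + 138073684278450199874861072597383189396800 + 135418421119249234492652205816664281908400 + 132863356569829437615432352876727219985600 + 130402924040758522104035457453084123319200 + 128031961785472003520325721863028048349760 + 125745676753588574886034191115473976057800 + 123539612249139652519612538639763906302400 + 121409618934499313683067494870112804469600 + 119351828783067121925727367838415977275200 + 117362631636682669893631911707775710987280 + 115438654068868199895375650860107256708800 + 113576740293563874090611527459137784826400 + 111773934892078733232030392102643534273600 + 110027467159390003025279917226039729050575 + 108334736895399387594121764653331425526720 + 106693301487893336266938101552523373624800 + 105100864152253137218177831380097651630400 + 103555263208837649906145804448037392047600 + 102054462292767539037940792789370183467200 + 100596541402870859908827352892379180846240 + 99179688707055777374900207076993558580800 + 97802193030568891578026593089813092489400 + 96462436961656988953670064417349899441600 + 95158890516229191805647495979277603503200 + 93890105309346135914905529366220568789824 + 92654709186854739389709403979822929726800 + 91451401275337145371661229902162891678400 + 90278947412832822995101470544442854605600 + 89136175926594432830606515221095476699200 + 88021973727512002420223933780831783240460 + 86935282693839014736023638302056082212800 + 85875096319523904800218471981299300722400 + 84840456604830845706239936174295694689600 + 83830451169059049924022794076982650705200 + 82844210567070119924916643558429913638080 + 81880905793034420856022263982169100688800 + 80939745956332875788711663246741869646400 + 80019976115920002200203576164392530218600 + 79120875260684945995706906769286996171200 + 78241754424455113262421274471850473991520 + 77381954925285276852944117609522446804800 + 76540846719575654278455594592027637600400 + 75717826862375916060407684972758523217600 + 74912318065967661634233135132622794247200 + 74123767349483791511767523183858343781440 + 73351644772926668683519944817359819367050 + 72595442249494434985751697963572604734400 + 71854672430622042792019537780270843461600 + 71128867658595557511292067701682249083200 + 70417578982009601936179147024665426592368 + 69720375229712477164533808935312303556800 + 69036842139225099937430536298691594698400 = 36667013823157824256661297404071935803725475, so H_102 = 36667013823157824256661297404071935803725475/7041757898200960193617914702466542659236800; reducing by gcd(36667013823157824256661297404071935803725475, 7041757898200960193617914702466542659236800) = 25 gives 1466680552926312970266451896162877432149019/281670315928038407744716588098661706369472 ≈ 5.20708. (The PNT-adjacent estimate ln(102) + γ ≈ 5.20219 matches within O(1/n).)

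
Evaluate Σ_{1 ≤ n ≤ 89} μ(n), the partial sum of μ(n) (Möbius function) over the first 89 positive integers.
Σ_{n ≤ 89} μ(n) = -2

Compute μ(n) for each 1 ≤ n ≤ 89: μ(1) = 1, μ(2) = -1, μ(3) = -1, μ(4) = 0, μ(5) = -1, μ(6) = 1, μ(7) = -1, μ(8) = 0, μ(9) = 0, μ(10) = 1, μ(11) = -1, μ(12) = 0, μ(13) = -1, μ(14) = 1, μ(15) = 1, μ(16) = 0, μ(17) = -1, μ(18) = 0, μ(19) = -1, μ(20) = 0, μ(21) = 1, μ(22) = 1, μ(23) = -1, μ(24) = 0, μ(25) = 0, μ(26) = 1, μ(27) = 0, μ(28) = 0, μ(29) = -1, μ(30) = -1, μ(31) = -1, μ(32) = 0, μ(33) = 1, μ(34) = 1, μ(35) = 1, μ(36) = 0, μ(37) = -1, μ(38) = 1, μ(39) = 1, μ(40) = 0, μ(41) = -1, μ(42) = -1, μ(43) = -1, μ(44) = 0, μ(45) = 0, μ(46) = 1, μ(47) = -1, μ(48) = 0, μ(49) = 0, μ(50) = 0, μ(51) = 1, μ(52) = 0, μ(53) = -1, μ(54) = 0, μ(55) = 1, μ(56) = 0, μ(57) = 1, μ(58) = 1, μ(59) = -1, μ(60) = 0, μ(61) = -1, μ(62) = 1, μ(63) = 0, μ(64) = 0, μ(65) = 1, μ(66) = -1, μ(67) = -1, μ(68) = 0, μ(69) = 1, μ(70) = -1, μ(71) = -1, μ(72) = 0, μ(73) = -1, μ(74) = 1, μ(75) = 0, μ(76) = 0, μ(77) = 1, μ(78) = -1, μ(79) = -1, μ(80) = 0, μ(81) = 0, μ(82) = 1, μ(83) = -1, μ(84) = 0, μ(85) = 1, μ(86) = 1, μ(87) = 1, μ(88) = 0, μ(89) = -1. Summing all 89 values: -2. (Mertens function M(x) = Σ_{n ≤ x} μ(n); on average M(x) should be small (PNT ⟺ M(x) = o(x)).)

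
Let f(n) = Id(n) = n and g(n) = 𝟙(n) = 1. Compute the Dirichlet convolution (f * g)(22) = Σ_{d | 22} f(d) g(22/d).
(Id * 𝟙)(22) = 36

Divisors of 22: [1, 2, 11, 22]. For each d | 22:
  d = 1: Id(1) · 𝟙(22/1) = 1 · 1 = 1
  d = 2: Id(2) · 𝟙(22/2) = 2 · 1 = 2
  d = 11: Id(11) · 𝟙(22/11) = 11 · 1 = 11
  d = 22: Id(22) · 𝟙(22/22) = 22 · 1 = 22
Summing: (Id * 𝟙)(22) = 1 + 2 + 11 + 22 = 36.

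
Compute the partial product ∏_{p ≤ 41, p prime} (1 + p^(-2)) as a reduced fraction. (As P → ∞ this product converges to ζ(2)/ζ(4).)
∏ = 15660474728144000000/10354486835212066701

The primes p ≤ 41 are [2, 3, 5, 7, 11, 13, 17, 19, 23, 29, 31, 37, 41]. For each, (1 + 1/p^2) = (p^2 + 1)/p^2. Multiplying these fractions over p ∈ [2, 3, 5, 7, 11, 13, 17, 19, 23, 29, 31, 37, 41] gives 15660474728144000000/10354486835212066701. (In the limit P → ∞ this tends to ζ(2)/ζ(4).)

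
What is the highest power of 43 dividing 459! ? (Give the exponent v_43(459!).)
v_43(459!) = 10

Legendre's formula: v_p(n!) = Σ_{k ≥ 1} ⌊n / p^k⌋. For p = 43, n = 459, the terms are:
  ⌊459/43^1⌋ = ⌊459/43⌋ = 10
(the next term ⌊459/43^2⌋ = 0, terminating the sum). Summing: v_43(459!) = 10 = 10.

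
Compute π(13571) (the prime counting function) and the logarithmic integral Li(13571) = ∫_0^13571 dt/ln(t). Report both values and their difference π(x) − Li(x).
π(13571) = 1605;  Li(13571) ≈ 1627.25;  π(x) − Li(x) ≈ -22.25.

Direct count of primes ≤ 13571 gives π(13571) = 1605. Numerical evaluation of the logarithmic integral gives Li(13571) ≈ 1627.25. The difference π(x) − Li(x) ≈ -22.25 is typically negative for small/moderate x (Li(x) overestimates), though Littlewood's theorem shows this sign changes infinitely often.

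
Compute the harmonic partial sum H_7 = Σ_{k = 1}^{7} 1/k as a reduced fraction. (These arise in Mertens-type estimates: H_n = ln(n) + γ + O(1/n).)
H_7 = 363/140

Direct summation: H_7 = 1 + 1/2 + ... + 1/7. The least common denominator is lcm(1, ..., 7) = 420; over this denominator the numerator is 420 + 210 + 140 + 105 + 84 + 70 + 60 = 1089, so H_7 = 1089/420; reducing by gcd(1089, 420) = 3 gives 363/140 ≈ 2.59286. (The PNT-adjacent estimate ln(7) + γ ≈ 2.52313 matches within O(1/n).)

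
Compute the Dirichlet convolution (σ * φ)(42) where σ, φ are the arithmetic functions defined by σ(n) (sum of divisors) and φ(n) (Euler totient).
(σ * φ)(42) = 336

Divisors of 42: [1, 2, 3, 6, 7, 14, 21, 42]. For each d | 42:
  d = 1: σ(1) · φ(42/1) = 1 · 12 = 12
  d = 2: σ(2) · φ(42/2) = 3 · 12 = 36
  d = 3: σ(3) · φ(42/3) = 4 · 6 = 24
  d = 6: σ(6) · φ(42/6) = 12 · 6 = 72
  d = 7: σ(7) · φ(42/7) = 8 · 2 = 16
  d = 14: σ(14) · φ(42/14) = 24 · 2 = 48
  d = 21: σ(21) · φ(42/21) = 32 · 1 = 32
  d = 42: σ(42) · φ(42/42) = 96 · 1 = 96
Summing: (σ * φ)(42) = 12 + 36 + 24 + 72 + 16 + 48 + 32 + 96 = 336.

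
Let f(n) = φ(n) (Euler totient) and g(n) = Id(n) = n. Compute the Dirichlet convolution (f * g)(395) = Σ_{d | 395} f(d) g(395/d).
(φ * Id)(395) = 1413

Divisors of 395: [1, 5, 79, 395]. For each d | 395:
  d = 1: φ(1) · Id(395/1) = 1 · 395 = 395
  d = 5: φ(5) · Id(395/5) = 4 · 79 = 316
  d = 79: φ(79) · Id(395/79) = 78 · 5 = 390
  d = 395: φ(395) · Id(395/395) = 312 · 1 = 312
Summing: (φ * Id)(395) = 395 + 316 + 390 + 312 = 1413.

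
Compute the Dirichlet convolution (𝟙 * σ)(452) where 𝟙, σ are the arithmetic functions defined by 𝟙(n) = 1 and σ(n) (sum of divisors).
(𝟙 * σ)(452) = 1265

Divisors of 452: [1, 2, 4, 113, 226, 452]. For each d | 452:
  d = 1: 𝟙(1) · σ(452/1) = 1 · 798 = 798
  d = 2: 𝟙(2) · σ(452/2) = 1 · 342 = 342
  d = 4: 𝟙(4) · σ(452/4) = 1 · 114 = 114
  d = 113: 𝟙(113) · σ(452/113) = 1 · 7 = 7
  d = 226: 𝟙(226) · σ(452/226) = 1 · 3 = 3
  d = 452: 𝟙(452) · σ(452/452) = 1 · 1 = 1
Summing: (𝟙 * σ)(452) = 798 + 342 + 114 + 7 + 3 + 1 = 1265.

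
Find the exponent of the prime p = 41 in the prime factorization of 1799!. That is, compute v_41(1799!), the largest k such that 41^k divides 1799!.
v_41(1799!) = 44

Legendre's formula: v_p(n!) = Σ_{k ≥ 1} ⌊n / p^k⌋. For p = 41, n = 1799, the terms are:
  ⌊1799/41^1⌋ = ⌊1799/41⌋ = 43
  ⌊1799/41^2⌋ = ⌊1799/1681⌋ = 1
(the next term ⌊1799/41^3⌋ = 0, terminating the sum). Summing: v_41(1799!) = 43 + 1 = 44.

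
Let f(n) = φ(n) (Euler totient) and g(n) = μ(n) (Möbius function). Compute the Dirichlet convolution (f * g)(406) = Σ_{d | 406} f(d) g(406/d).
(φ * μ)(406) = 0

Divisors of 406: [1, 2, 7, 14, 29, 58, 203, 406]. For each d | 406:
  d = 1: φ(1) · μ(406/1) = 1 · -1 = -1
  d = 2: φ(2) · μ(406/2) = 1 · 1 = 1
  d = 7: φ(7) · μ(406/7) = 6 · 1 = 6
  d = 14: φ(14) · μ(406/14) = 6 · -1 = -6
  d = 29: φ(29) · μ(406/29) = 28 · 1 = 28
  d = 58: φ(58) · μ(406/58) = 28 · -1 = -28
  d = 203: φ(203) · μ(406/203) = 168 · -1 = -168
  d = 406: φ(406) · μ(406/406) = 168 · 1 = 168
Summing: (φ * μ)(406) = -1 + 1 + 6 + -6 + 28 + -28 + -168 + 168 = 0.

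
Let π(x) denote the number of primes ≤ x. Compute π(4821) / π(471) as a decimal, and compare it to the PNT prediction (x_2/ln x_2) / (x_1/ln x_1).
π(4821)/π(471) = 649/91 ≈ 7.1319;  PNT prediction ≈ 7.4285.

π(471) = 91 and π(4821) = 649, so π(4821)/π(471) ≈ 7.1319. The PNT-predicted ratio is (4821/ln(4821)) / (471/ln(471)) ≈ 7.4285. The two agree to within a few percent, as expected.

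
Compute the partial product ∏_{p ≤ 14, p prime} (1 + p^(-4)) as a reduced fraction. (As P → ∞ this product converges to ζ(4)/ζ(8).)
∏ = 54787204936389122/50827803952550625

The primes p ≤ 14 are [2, 3, 5, 7, 11, 13]. For each, (1 + 1/p^4) = (p^4 + 1)/p^4. Multiplying these fractions over p ∈ [2, 3, 5, 7, 11, 13] gives 54787204936389122/50827803952550625. (In the limit P → ∞ this tends to ζ(4)/ζ(8).)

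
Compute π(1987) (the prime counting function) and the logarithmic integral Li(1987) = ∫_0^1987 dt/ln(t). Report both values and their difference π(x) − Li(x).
π(1987) = 300;  Li(1987) ≈ 313.10;  π(x) − Li(x) ≈ -13.10.

Direct count of primes ≤ 1987 gives π(1987) = 300. Numerical evaluation of the logarithmic integral gives Li(1987) ≈ 313.10. The difference π(x) − Li(x) ≈ -13.10 is typically negative for small/moderate x (Li(x) overestimates), though Littlewood's theorem shows this sign changes infinitely often.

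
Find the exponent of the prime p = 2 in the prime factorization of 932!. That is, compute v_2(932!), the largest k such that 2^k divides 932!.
v_2(932!) = 927

Legendre's formula: v_p(n!) = Σ_{k ≥ 1} ⌊n / p^k⌋. For p = 2, n = 932, the terms are:
  ⌊932/2^1⌋ = ⌊932/2⌋ = 466
  ⌊932/2^2⌋ = ⌊932/4⌋ = 233
  ⌊932/2^3⌋ = ⌊932/8⌋ = 116
  ⌊932/2^4⌋ = ⌊932/16⌋ = 58
  ⌊932/2^5⌋ = ⌊932/32⌋ = 29
  ⌊932/2^6⌋ = ⌊932/64⌋ = 14
  ⌊932/2^7⌋ = ⌊932/128⌋ = 7
  ⌊932/2^8⌋ = ⌊932/256⌋ = 3
  ⌊932/2^9⌋ = ⌊932/512⌋ = 1
(the next term ⌊932/2^10⌋ = 0, terminating the sum). Summing: v_2(932!) = 466 + 233 + 116 + 58 + 29 + 14 + 7 + 3 + 1 = 927.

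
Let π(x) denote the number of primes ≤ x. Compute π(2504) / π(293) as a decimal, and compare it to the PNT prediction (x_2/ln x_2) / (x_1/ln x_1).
π(2504)/π(293) = 368/62 ≈ 5.9355;  PNT prediction ≈ 6.2031.

π(293) = 62 and π(2504) = 368, so π(2504)/π(293) ≈ 5.9355. The PNT-predicted ratio is (2504/ln(2504)) / (293/ln(293)) ≈ 6.2031. The two agree to within a few percent, as expected.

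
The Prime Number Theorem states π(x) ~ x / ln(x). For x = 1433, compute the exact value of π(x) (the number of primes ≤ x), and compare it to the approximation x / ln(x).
π(1433) = 227;  x/ln(x) ≈ 197.18;  relative error ≈ 13.14%.

Directly count primes up to 1433: π(1433) = 227. The PNT approximation gives 1433/ln(1433) ≈ 1433/7.26753 ≈ 197.18. Relative error (π(x) − x/ln(x)) / π(x) ≈ 13.14%; the approximation is known to undercount slightly (Li(x) is a better estimate).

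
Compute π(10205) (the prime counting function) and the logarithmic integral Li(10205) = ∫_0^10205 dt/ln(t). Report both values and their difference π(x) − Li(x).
π(10205) = 1252;  Li(10205) ≈ 1268.37;  π(x) − Li(x) ≈ -16.37.

Direct count of primes ≤ 10205 gives π(10205) = 1252. Numerical evaluation of the logarithmic integral gives Li(10205) ≈ 1268.37. The difference π(x) − Li(x) ≈ -16.37 is typically negative for small/moderate x (Li(x) overestimates), though Littlewood's theorem shows this sign changes infinitely often.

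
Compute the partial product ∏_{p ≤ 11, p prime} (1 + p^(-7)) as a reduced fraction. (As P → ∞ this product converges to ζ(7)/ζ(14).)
∏ = 102398715604311407906/101557061298054140625

The primes p ≤ 11 are [2, 3, 5, 7, 11]. For each, (1 + 1/p^7) = (p^7 + 1)/p^7. Multiplying these fractions over p ∈ [2, 3, 5, 7, 11] gives 102398715604311407906/101557061298054140625. (In the limit P → ∞ this tends to ζ(7)/ζ(14).)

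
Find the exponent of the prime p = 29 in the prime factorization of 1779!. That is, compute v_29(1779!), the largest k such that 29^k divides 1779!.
v_29(1779!) = 63

Legendre's formula: v_p(n!) = Σ_{k ≥ 1} ⌊n / p^k⌋. For p = 29, n = 1779, the terms are:
  ⌊1779/29^1⌋ = ⌊1779/29⌋ = 61
  ⌊1779/29^2⌋ = ⌊1779/841⌋ = 2
(the next term ⌊1779/29^3⌋ = 0, terminating the sum). Summing: v_29(1779!) = 61 + 2 = 63.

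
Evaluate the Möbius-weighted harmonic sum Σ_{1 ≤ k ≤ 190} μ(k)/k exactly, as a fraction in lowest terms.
Σ μ(k)/k = -1459183896111278246169874869885831959629500714006451125737342992029796/142035428758040783755795107307202310691460987641167122512092410515331955

Values of μ(k) for 1 ≤ k ≤ 190: μ(1) = 1, μ(2) = -1, μ(3) = -1, μ(5) = -1, μ(6) = 1, μ(7) = -1, μ(10) = 1, μ(11) = -1, μ(13) = -1, μ(14) = 1, μ(15) = 1, μ(17) = -1, μ(19) = -1, μ(21) = 1, μ(22) = 1, μ(23) = -1, μ(26) = 1, μ(29) = -1, μ(30) = -1, μ(31) = -1, μ(33) = 1, μ(34) = 1, μ(35) = 1, μ(37) = -1, μ(38) = 1, μ(39) = 1, μ(41) = -1, μ(42) = -1, μ(43) = -1, μ(46) = 1, μ(47) = -1, μ(51) = 1, μ(53) = -1, μ(55) = 1, μ(57) = 1, μ(58) = 1, μ(59) = -1, μ(61) = -1, μ(62) = 1, μ(65) = 1, μ(66) = -1, μ(67) = -1, μ(69) = 1, μ(70) = -1, μ(71) = -1, μ(73) = -1, μ(74) = 1, μ(77) = 1, μ(78) = -1, μ(79) = -1, μ(82) = 1, μ(83) = -1, μ(85) = 1, μ(86) = 1, μ(87) = 1, μ(89) = -1, μ(91) = 1, μ(93) = 1, μ(94) = 1, μ(95) = 1, μ(97) = -1, μ(101) = -1, μ(102) = -1, μ(103) = -1, μ(105) = -1, μ(106) = 1, μ(107) = -1, μ(109) = -1, μ(110) = -1, μ(111) = 1, μ(113) = -1, μ(114) = -1, μ(115) = 1, μ(118) = 1, μ(119) = 1, μ(122) = 1, μ(123) = 1, μ(127) = -1, μ(129) = 1, μ(130) = -1, μ(131) = -1, μ(133) = 1, μ(134) = 1, μ(137) = -1, μ(138) = -1, μ(139) = -1, μ(141) = 1, μ(142) = 1, μ(143) = 1, μ(145) = 1, μ(146) = 1, μ(149) = -1, μ(151) = -1, μ(154) = -1, μ(155) = 1, μ(157) = -1, μ(158) = 1, μ(159) = 1, μ(161) = 1, μ(163) = -1, μ(165) = -1, μ(166) = 1, μ(167) = -1, μ(170) = -1, μ(173) = -1, μ(174) = -1, μ(177) = 1, μ(178) = 1, μ(179) = -1, μ(181) = -1, μ(182) = -1, μ(183) = 1, μ(185) = 1, μ(186) = -1, μ(187) = 1, μ(190) = -1, with μ = 0 on non-squarefree integers. Summing μ(k)/k for k where μ(k) ≠ 0 gives -1459183896111278246169874869885831959629500714006451125737342992029796/142035428758040783755795107307202310691460987641167122512092410515331955 ≈ -0.0103. (PNT ⟺ this sum → 0 as n → ∞.)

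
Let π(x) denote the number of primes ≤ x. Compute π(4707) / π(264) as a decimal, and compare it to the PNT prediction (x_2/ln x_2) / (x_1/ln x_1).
π(4707)/π(264) = 635/56 ≈ 11.3393;  PNT prediction ≈ 11.7558.

π(264) = 56 and π(4707) = 635, so π(4707)/π(264) ≈ 11.3393. The PNT-predicted ratio is (4707/ln(4707)) / (264/ln(264)) ≈ 11.7558. The two agree to within a few percent, as expected.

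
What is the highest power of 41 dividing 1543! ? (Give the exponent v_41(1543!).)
v_41(1543!) = 37

Legendre's formula: v_p(n!) = Σ_{k ≥ 1} ⌊n / p^k⌋. For p = 41, n = 1543, the terms are:
  ⌊1543/41^1⌋ = ⌊1543/41⌋ = 37
(the next term ⌊1543/41^2⌋ = 0, terminating the sum). Summing: v_41(1543!) = 37 = 37.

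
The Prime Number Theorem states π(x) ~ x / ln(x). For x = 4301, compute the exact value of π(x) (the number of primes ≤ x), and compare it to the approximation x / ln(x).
π(4301) = 590;  x/ln(x) ≈ 514.07;  relative error ≈ 12.87%.

Directly count primes up to 4301: π(4301) = 590. The PNT approximation gives 4301/ln(4301) ≈ 4301/8.36660 ≈ 514.07. Relative error (π(x) − x/ln(x)) / π(x) ≈ 12.87%; the approximation is known to undercount slightly (Li(x) is a better estimate).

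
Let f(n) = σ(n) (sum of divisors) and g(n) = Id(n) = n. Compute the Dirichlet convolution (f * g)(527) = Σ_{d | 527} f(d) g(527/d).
(σ * Id)(527) = 2205

Divisors of 527: [1, 17, 31, 527]. For each d | 527:
  d = 1: σ(1) · Id(527/1) = 1 · 527 = 527
  d = 17: σ(17) · Id(527/17) = 18 · 31 = 558
  d = 31: σ(31) · Id(527/31) = 32 · 17 = 544
  d = 527: σ(527) · Id(527/527) = 576 · 1 = 576
Summing: (σ * Id)(527) = 527 + 558 + 544 + 576 = 2205.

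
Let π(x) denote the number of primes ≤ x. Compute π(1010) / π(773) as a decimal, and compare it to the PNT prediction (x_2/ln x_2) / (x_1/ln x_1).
π(1010)/π(773) = 169/137 ≈ 1.2336;  PNT prediction ≈ 1.2561.

π(773) = 137 and π(1010) = 169, so π(1010)/π(773) ≈ 1.2336. The PNT-predicted ratio is (1010/ln(1010)) / (773/ln(773)) ≈ 1.2561. The two agree to within a few percent, as expected.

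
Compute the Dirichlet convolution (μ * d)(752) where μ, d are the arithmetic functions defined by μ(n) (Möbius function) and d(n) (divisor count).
(μ * d)(752) = 1

Divisors of 752: [1, 2, 4, 8, 16, 47, 94, 188, 376, 752]. For each d | 752:
  d = 1: μ(1) · d(752/1) = 1 · 10 = 10
  d = 2: μ(2) · d(752/2) = -1 · 8 = -8
  d = 4: μ(4) · d(752/4) = 0 · 6 = 0
  d = 8: μ(8) · d(752/8) = 0 · 4 = 0
  d = 16: μ(16) · d(752/16) = 0 · 2 = 0
  d = 47: μ(47) · d(752/47) = -1 · 5 = -5
  d = 94: μ(94) · d(752/94) = 1 · 4 = 4
  d = 188: μ(188) · d(752/188) = 0 · 3 = 0
  d = 376: μ(376) · d(752/376) = 0 · 2 = 0
  d = 752: μ(752) · d(752/752) = 0 · 1 = 0
Summing: (μ * d)(752) = 10 + -8 + 0 + 0 + 0 + -5 + 4 + 0 + 0 + 0 = 1.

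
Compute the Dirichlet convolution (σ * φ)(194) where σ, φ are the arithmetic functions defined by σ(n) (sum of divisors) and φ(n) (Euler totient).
(σ * φ)(194) = 776

Divisors of 194: [1, 2, 97, 194]. For each d | 194:
  d = 1: σ(1) · φ(194/1) = 1 · 96 = 96
  d = 2: σ(2) · φ(194/2) = 3 · 96 = 288
  d = 97: σ(97) · φ(194/97) = 98 · 1 = 98
  d = 194: σ(194) · φ(194/194) = 294 · 1 = 294
Summing: (σ * φ)(194) = 96 + 288 + 98 + 294 = 776.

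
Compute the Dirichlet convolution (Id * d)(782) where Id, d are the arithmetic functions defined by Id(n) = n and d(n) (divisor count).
(Id * d)(782) = 1900

Divisors of 782: [1, 2, 17, 23, 34, 46, 391, 782]. For each d | 782:
  d = 1: Id(1) · d(782/1) = 1 · 8 = 8
  d = 2: Id(2) · d(782/2) = 2 · 4 = 8
  d = 17: Id(17) · d(782/17) = 17 · 4 = 68
  d = 23: Id(23) · d(782/23) = 23 · 4 = 92
  d = 34: Id(34) · d(782/34) = 34 · 2 = 68
  d = 46: Id(46) · d(782/46) = 46 · 2 = 92
  d = 391: Id(391) · d(782/391) = 391 · 2 = 782
  d = 782: Id(782) · d(782/782) = 782 · 1 = 782
Summing: (Id * d)(782) = 8 + 8 + 68 + 92 + 68 + 92 + 782 + 782 = 1900.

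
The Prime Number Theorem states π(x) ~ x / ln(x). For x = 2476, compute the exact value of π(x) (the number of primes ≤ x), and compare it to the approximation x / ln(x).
π(2476) = 366;  x/ln(x) ≈ 316.85;  relative error ≈ 13.43%.

Directly count primes up to 2476: π(2476) = 366. The PNT approximation gives 2476/ln(2476) ≈ 2476/7.81440 ≈ 316.85. Relative error (π(x) − x/ln(x)) / π(x) ≈ 13.43%; the approximation is known to undercount slightly (Li(x) is a better estimate).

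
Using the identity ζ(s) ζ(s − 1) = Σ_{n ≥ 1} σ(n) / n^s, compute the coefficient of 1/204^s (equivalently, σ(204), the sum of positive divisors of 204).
σ(204) = 504

In the product (Σ m^0/m^s)(Σ k / k^s) = Σ (Σ_{d | n} d) / n^s, the coefficient of 1/n^s is σ(n) = Σ_{d | n} d. For n = 204, divisors are [1, 2, 3, 4, 6, 12, 17, 34, 51, 68, 102, 204]; summing: σ(204) = 504.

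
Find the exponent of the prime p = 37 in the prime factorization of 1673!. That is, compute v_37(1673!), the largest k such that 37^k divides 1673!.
v_37(1673!) = 46

Legendre's formula: v_p(n!) = Σ_{k ≥ 1} ⌊n / p^k⌋. For p = 37, n = 1673, the terms are:
  ⌊1673/37^1⌋ = ⌊1673/37⌋ = 45
  ⌊1673/37^2⌋ = ⌊1673/1369⌋ = 1
(the next term ⌊1673/37^3⌋ = 0, terminating the sum). Summing: v_37(1673!) = 45 + 1 = 46.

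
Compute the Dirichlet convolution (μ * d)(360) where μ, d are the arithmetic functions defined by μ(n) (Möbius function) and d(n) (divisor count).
(μ * d)(360) = 1

Divisors of 360: [1, 2, 3, 4, 5, 6, 8, 9, 10, 12, 15, 18, 20, 24, 30, 36, 40, 45, 60, 72, 90, 120, 180, 360]. For each d | 360:
  d = 1: μ(1) · d(360/1) = 1 · 24 = 24
  d = 2: μ(2) · d(360/2) = -1 · 18 = -18
  d = 3: μ(3) · d(360/3) = -1 · 16 = -16
  d = 4: μ(4) · d(360/4) = 0 · 12 = 0
  d = 5: μ(5) · d(360/5) = -1 · 12 = -12
  d = 6: μ(6) · d(360/6) = 1 · 12 = 12
  d = 8: μ(8) · d(360/8) = 0 · 6 = 0
  d = 9: μ(9) · d(360/9) = 0 · 8 = 0
  d = 10: μ(10) · d(360/10) = 1 · 9 = 9
  d = 12: μ(12) · d(360/12) = 0 · 8 = 0
  d = 15: μ(15) · d(360/15) = 1 · 8 = 8
  d = 18: μ(18) · d(360/18) = 0 · 6 = 0
  d = 20: μ(20) · d(360/20) = 0 · 6 = 0
  d = 24: μ(24) · d(360/24) = 0 · 4 = 0
  d = 30: μ(30) · d(360/30) = -1 · 6 = -6
  d = 36: μ(36) · d(360/36) = 0 · 4 = 0
  d = 40: μ(40) · d(360/40) = 0 · 3 = 0
  d = 45: μ(45) · d(360/45) = 0 · 4 = 0
  d = 60: μ(60) · d(360/60) = 0 · 4 = 0
  d = 72: μ(72) · d(360/72) = 0 · 2 = 0
  d = 90: μ(90) · d(360/90) = 0 · 3 = 0
  d = 120: μ(120) · d(360/120) = 0 · 2 = 0
  d = 180: μ(180) · d(360/180) = 0 · 2 = 0
  d = 360: μ(360) · d(360/360) = 0 · 1 = 0
Summing: (μ * d)(360) = 24 + -18 + -16 + 0 + -12 + 12 + 0 + 0 + 9 + 0 + 8 + 0 + 0 + 0 + -6 + 0 + 0 + 0 + 0 + 0 + 0 + 0 + 0 + 0 = 1.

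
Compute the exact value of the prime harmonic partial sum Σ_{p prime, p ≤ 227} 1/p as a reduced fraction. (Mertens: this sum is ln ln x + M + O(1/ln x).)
Σ 1/p = 163511827859273678384959815113729742050404828958383078813204061634794561817548326350576887/83311209124804345037562846379881038241134671040860314654617977748077292641632790457335110

π(227) = 49, so the primes ≤ 227 are [2, 3, 5, 7, 11, 13, 17, 19, 23, 29, 31, 37, 41, 43, 47, 53, 59, 61, 67, 71, 73, 79, 83, 89, 97, 101, 103, 107, 109, 113, 127, 131, 137, 139, 149, 151, 157, 163, 167, 173, 179, 181, 191, 193, 197, 199, 211, 223, 227]. Summing 1/p over these primes: 163511827859273678384959815113729742050404828958383078813204061634794561817548326350576887/83311209124804345037562846379881038241134671040860314654617977748077292641632790457335110 ≈ 1.9627. Mertens estimate ln ln(227) + 0.2615 ≈ 1.9525.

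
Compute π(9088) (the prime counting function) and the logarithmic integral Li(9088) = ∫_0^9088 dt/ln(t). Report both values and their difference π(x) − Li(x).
π(9088) = 1127;  Li(9088) ≈ 1146.61;  π(x) − Li(x) ≈ -19.61.

Direct count of primes ≤ 9088 gives π(9088) = 1127. Numerical evaluation of the logarithmic integral gives Li(9088) ≈ 1146.61. The difference π(x) − Li(x) ≈ -19.61 is typically negative for small/moderate x (Li(x) overestimates), though Littlewood's theorem shows this sign changes infinitely often.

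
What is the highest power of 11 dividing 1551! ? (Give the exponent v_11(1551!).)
v_11(1551!) = 154

Legendre's formula: v_p(n!) = Σ_{k ≥ 1} ⌊n / p^k⌋. For p = 11, n = 1551, the terms are:
  ⌊1551/11^1⌋ = ⌊1551/11⌋ = 141
  ⌊1551/11^2⌋ = ⌊1551/121⌋ = 12
  ⌊1551/11^3⌋ = ⌊1551/1331⌋ = 1
(the next term ⌊1551/11^4⌋ = 0, terminating the sum). Summing: v_11(1551!) = 141 + 12 + 1 = 154.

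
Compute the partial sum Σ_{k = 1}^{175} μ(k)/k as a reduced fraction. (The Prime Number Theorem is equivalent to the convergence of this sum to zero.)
Σ μ(k)/k = -291895861671370214401988773976597804369856804354890517841750669749/27764983964554203230141949225149376041830084932479143674493613998285

Values of μ(k) for 1 ≤ k ≤ 175: μ(1) = 1, μ(2) = -1, μ(3) = -1, μ(5) = -1, μ(6) = 1, μ(7) = -1, μ(10) = 1, μ(11) = -1, μ(13) = -1, μ(14) = 1, μ(15) = 1, μ(17) = -1, μ(19) = -1, μ(21) = 1, μ(22) = 1, μ(23) = -1, μ(26) = 1, μ(29) = -1, μ(30) = -1, μ(31) = -1, μ(33) = 1, μ(34) = 1, μ(35) = 1, μ(37) = -1, μ(38) = 1, μ(39) = 1, μ(41) = -1, μ(42) = -1, μ(43) = -1, μ(46) = 1, μ(47) = -1, μ(51) = 1, μ(53) = -1, μ(55) = 1, μ(57) = 1, μ(58) = 1, μ(59) = -1, μ(61) = -1, μ(62) = 1, μ(65) = 1, μ(66) = -1, μ(67) = -1, μ(69) = 1, μ(70) = -1, μ(71) = -1, μ(73) = -1, μ(74) = 1, μ(77) = 1, μ(78) = -1, μ(79) = -1, μ(82) = 1, μ(83) = -1, μ(85) = 1, μ(86) = 1, μ(87) = 1, μ(89) = -1, μ(91) = 1, μ(93) = 1, μ(94) = 1, μ(95) = 1, μ(97) = -1, μ(101) = -1, μ(102) = -1, μ(103) = -1, μ(105) = -1, μ(106) = 1, μ(107) = -1, μ(109) = -1, μ(110) = -1, μ(111) = 1, μ(113) = -1, μ(114) = -1, μ(115) = 1, μ(118) = 1, μ(119) = 1, μ(122) = 1, μ(123) = 1, μ(127) = -1, μ(129) = 1, μ(130) = -1, μ(131) = -1, μ(133) = 1, μ(134) = 1, μ(137) = -1, μ(138) = -1, μ(139) = -1, μ(141) = 1, μ(142) = 1, μ(143) = 1, μ(145) = 1, μ(146) = 1, μ(149) = -1, μ(151) = -1, μ(154) = -1, μ(155) = 1, μ(157) = -1, μ(158) = 1, μ(159) = 1, μ(161) = 1, μ(163) = -1, μ(165) = -1, μ(166) = 1, μ(167) = -1, μ(170) = -1, μ(173) = -1, μ(174) = -1, with μ = 0 on non-squarefree integers. Summing μ(k)/k for k where μ(k) ≠ 0 gives -291895861671370214401988773976597804369856804354890517841750669749/27764983964554203230141949225149376041830084932479143674493613998285 ≈ -0.0105. (PNT ⟺ this sum → 0 as n → ∞.)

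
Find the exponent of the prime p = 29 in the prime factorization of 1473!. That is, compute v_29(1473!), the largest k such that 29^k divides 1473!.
v_29(1473!) = 51

Legendre's formula: v_p(n!) = Σ_{k ≥ 1} ⌊n / p^k⌋. For p = 29, n = 1473, the terms are:
  ⌊1473/29^1⌋ = ⌊1473/29⌋ = 50
  ⌊1473/29^2⌋ = ⌊1473/841⌋ = 1
(the next term ⌊1473/29^3⌋ = 0, terminating the sum). Summing: v_29(1473!) = 50 + 1 = 51.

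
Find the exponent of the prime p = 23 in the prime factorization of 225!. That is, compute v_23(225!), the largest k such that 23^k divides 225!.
v_23(225!) = 9

Legendre's formula: v_p(n!) = Σ_{k ≥ 1} ⌊n / p^k⌋. For p = 23, n = 225, the terms are:
  ⌊225/23^1⌋ = ⌊225/23⌋ = 9
(the next term ⌊225/23^2⌋ = 0, terminating the sum). Summing: v_23(225!) = 9 = 9.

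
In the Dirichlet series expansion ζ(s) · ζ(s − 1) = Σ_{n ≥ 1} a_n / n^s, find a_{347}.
σ(347) = 348

In the product (Σ m^0/m^s)(Σ k / k^s) = Σ (Σ_{d | n} d) / n^s, the coefficient of 1/n^s is σ(n) = Σ_{d | n} d. For n = 347, divisors are [1, 347]; summing: σ(347) = 348.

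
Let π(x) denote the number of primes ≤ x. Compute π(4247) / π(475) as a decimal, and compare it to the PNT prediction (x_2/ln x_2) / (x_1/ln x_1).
π(4247)/π(475) = 582/91 ≈ 6.3956;  PNT prediction ≈ 6.5964.

π(475) = 91 and π(4247) = 582, so π(4247)/π(475) ≈ 6.3956. The PNT-predicted ratio is (4247/ln(4247)) / (475/ln(475)) ≈ 6.5964. The two agree to within a few percent, as expected.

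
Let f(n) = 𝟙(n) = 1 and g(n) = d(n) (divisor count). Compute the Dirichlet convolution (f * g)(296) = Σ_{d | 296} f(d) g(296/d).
(𝟙 * d)(296) = 30

Divisors of 296: [1, 2, 4, 8, 37, 74, 148, 296]. For each d | 296:
  d = 1: 𝟙(1) · d(296/1) = 1 · 8 = 8
  d = 2: 𝟙(2) · d(296/2) = 1 · 6 = 6
  d = 4: 𝟙(4) · d(296/4) = 1 · 4 = 4
  d = 8: 𝟙(8) · d(296/8) = 1 · 2 = 2
  d = 37: 𝟙(37) · d(296/37) = 1 · 4 = 4
  d = 74: 𝟙(74) · d(296/74) = 1 · 3 = 3
  d = 148: 𝟙(148) · d(296/148) = 1 · 2 = 2
  d = 296: 𝟙(296) · d(296/296) = 1 · 1 = 1
Summing: (𝟙 * d)(296) = 8 + 6 + 4 + 2 + 4 + 3 + 2 + 1 = 30.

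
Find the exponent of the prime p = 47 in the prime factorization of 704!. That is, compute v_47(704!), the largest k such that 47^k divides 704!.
v_47(704!) = 14

Legendre's formula: v_p(n!) = Σ_{k ≥ 1} ⌊n / p^k⌋. For p = 47, n = 704, the terms are:
  ⌊704/47^1⌋ = ⌊704/47⌋ = 14
(the next term ⌊704/47^2⌋ = 0, terminating the sum). Summing: v_47(704!) = 14 = 14.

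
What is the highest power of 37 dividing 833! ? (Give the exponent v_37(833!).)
v_37(833!) = 22

Legendre's formula: v_p(n!) = Σ_{k ≥ 1} ⌊n / p^k⌋. For p = 37, n = 833, the terms are:
  ⌊833/37^1⌋ = ⌊833/37⌋ = 22
(the next term ⌊833/37^2⌋ = 0, terminating the sum). Summing: v_37(833!) = 22 = 22.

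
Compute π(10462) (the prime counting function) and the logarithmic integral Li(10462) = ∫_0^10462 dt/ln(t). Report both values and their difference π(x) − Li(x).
π(10462) = 1280;  Li(10462) ≈ 1296.17;  π(x) − Li(x) ≈ -16.17.

Direct count of primes ≤ 10462 gives π(10462) = 1280. Numerical evaluation of the logarithmic integral gives Li(10462) ≈ 1296.17. The difference π(x) − Li(x) ≈ -16.17 is typically negative for small/moderate x (Li(x) overestimates), though Littlewood's theorem shows this sign changes infinitely often.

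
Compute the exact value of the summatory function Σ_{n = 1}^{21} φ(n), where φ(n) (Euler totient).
Σ_{n ≤ 21} φ(n) = 140

Compute φ(n) for each 1 ≤ n ≤ 21: φ(1) = 1, φ(2) = 1, φ(3) = 2, φ(4) = 2, φ(5) = 4, φ(6) = 2, φ(7) = 6, φ(8) = 4, φ(9) = 6, φ(10) = 4, φ(11) = 10, φ(12) = 4, φ(13) = 12, φ(14) = 6, φ(15) = 8, φ(16) = 8, φ(17) = 16, φ(18) = 6, φ(19) = 18, φ(20) = 8, φ(21) = 12. Summing all 21 values: 140. (Average order: Σ_{n ≤ x} φ(n) ~ (3/π²) x². For x = 21, (3/π²)·21² ≈ 134.05.)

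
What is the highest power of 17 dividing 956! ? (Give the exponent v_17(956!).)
v_17(956!) = 59

Legendre's formula: v_p(n!) = Σ_{k ≥ 1} ⌊n / p^k⌋. For p = 17, n = 956, the terms are:
  ⌊956/17^1⌋ = ⌊956/17⌋ = 56
  ⌊956/17^2⌋ = ⌊956/289⌋ = 3
(the next term ⌊956/17^3⌋ = 0, terminating the sum). Summing: v_17(956!) = 56 + 3 = 59.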